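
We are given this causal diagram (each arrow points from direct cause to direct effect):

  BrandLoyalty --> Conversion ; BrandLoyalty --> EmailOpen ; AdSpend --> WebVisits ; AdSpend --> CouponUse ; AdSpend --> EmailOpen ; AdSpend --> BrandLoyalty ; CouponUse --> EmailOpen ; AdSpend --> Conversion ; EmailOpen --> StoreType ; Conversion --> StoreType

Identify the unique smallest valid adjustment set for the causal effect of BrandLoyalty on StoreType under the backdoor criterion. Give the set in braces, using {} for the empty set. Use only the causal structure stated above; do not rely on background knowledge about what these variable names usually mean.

Variables eligible for adjustment (non-descendants of BrandLoyalty, excluding BrandLoyalty and StoreType): {AdSpend, CouponUse, WebVisits}.
Backdoor paths from BrandLoyalty to StoreType:
  P1: BrandLoyalty <- AdSpend -> CouponUse -> EmailOpen -> StoreType
  P2: BrandLoyalty <- AdSpend -> Conversion -> StoreType
  P3: BrandLoyalty <- AdSpend -> EmailOpen -> StoreType
The empty set is not sufficient: P1 (BrandLoyalty <- AdSpend -> CouponUse -> EmailOpen -> StoreType) has no collider blocking it and no conditioned non-collider, so it is open.
Try {AdSpend}:
  P1: blocked at fork node AdSpend ∈ conditioning set.
  P2: blocked at fork node AdSpend ∈ conditioning set.
  P3: blocked at fork node AdSpend ∈ conditioning set.
{AdSpend} contains no descendant of BrandLoyalty and blocks every backdoor path.
No other singleton works — e.g. {CouponUse} leaves P2 open — so {AdSpend} is the unique smallest valid adjustment set.

{AdSpend}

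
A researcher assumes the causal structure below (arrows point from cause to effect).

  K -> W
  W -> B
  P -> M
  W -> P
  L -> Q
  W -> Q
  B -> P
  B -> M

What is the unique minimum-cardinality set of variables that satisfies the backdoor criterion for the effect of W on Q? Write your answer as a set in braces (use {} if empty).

{}

Variables eligible for adjustment (non-descendants of W, excluding W and Q): {K, L}.
Backdoor paths from W to Q:
  (none)
With no backdoor paths the empty set already satisfies the criterion, and it is trivially minimal.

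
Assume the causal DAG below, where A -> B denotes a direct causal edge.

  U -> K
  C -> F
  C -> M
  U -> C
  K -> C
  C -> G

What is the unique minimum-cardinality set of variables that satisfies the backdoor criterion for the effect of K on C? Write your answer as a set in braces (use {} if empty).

{U}

Variables eligible for adjustment (non-descendants of K, excluding K and C): {U}.
Backdoor paths from K to C:
  P1: K <- U -> C
The empty set is not sufficient: P1 (K <- U -> C) has no collider blocking it and no conditioned non-collider, so it is open.
Try {U}:
  P1: blocked at fork node U ∈ conditioning set.
{U} contains no descendant of K and blocks every backdoor path.
{U} is the unique smallest valid adjustment set.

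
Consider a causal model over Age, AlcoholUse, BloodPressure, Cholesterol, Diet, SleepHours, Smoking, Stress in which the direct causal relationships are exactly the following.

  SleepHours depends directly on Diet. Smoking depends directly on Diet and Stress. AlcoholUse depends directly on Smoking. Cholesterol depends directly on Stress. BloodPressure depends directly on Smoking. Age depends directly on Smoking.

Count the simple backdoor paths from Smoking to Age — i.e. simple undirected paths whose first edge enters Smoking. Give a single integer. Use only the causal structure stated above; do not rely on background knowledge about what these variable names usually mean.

0

A backdoor path from Smoking to Age is any simple undirected path whose first edge points into Smoking (i.e. leaves Smoking via a parent).
Parents of Smoking: {Diet, Stress}.
No simple path from any parent of Smoking reaches Age without revisiting Smoking, so there are no backdoor paths.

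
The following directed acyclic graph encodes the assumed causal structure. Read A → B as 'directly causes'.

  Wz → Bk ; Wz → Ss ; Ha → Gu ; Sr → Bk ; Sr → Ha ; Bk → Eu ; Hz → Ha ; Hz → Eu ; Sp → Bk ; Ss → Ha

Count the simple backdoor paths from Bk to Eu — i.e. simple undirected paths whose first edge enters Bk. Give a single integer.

A backdoor path from Bk to Eu is any simple undirected path whose first edge points into Bk (i.e. leaves Bk via a parent).
Parents of Bk: {Sp, Sr, Wz}.
Enumerating:
  P1: Bk <- Wz -> Ss -> Ha <- Hz -> Eu
  P2: Bk <- Sr -> Ha <- Hz -> Eu
That exhausts the simple backdoor paths. Count: 2.

2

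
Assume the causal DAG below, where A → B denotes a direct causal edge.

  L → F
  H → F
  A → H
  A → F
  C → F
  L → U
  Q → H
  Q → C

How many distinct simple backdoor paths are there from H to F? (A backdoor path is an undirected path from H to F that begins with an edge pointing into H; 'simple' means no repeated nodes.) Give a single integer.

A backdoor path from H to F is any simple undirected path whose first edge points into H (i.e. leaves H via a parent).
Parents of H: {A, Q}.
Enumerating:
  P1: H <- Q -> C -> F
  P2: H <- A -> F
That exhausts the simple backdoor paths. Count: 2.

2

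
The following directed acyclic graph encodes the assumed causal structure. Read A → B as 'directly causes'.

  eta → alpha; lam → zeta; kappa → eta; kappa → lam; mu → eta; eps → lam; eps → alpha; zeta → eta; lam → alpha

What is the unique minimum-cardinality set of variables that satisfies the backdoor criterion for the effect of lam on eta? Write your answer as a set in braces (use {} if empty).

{kappa}

Variables eligible for adjustment (non-descendants of lam, excluding lam and eta): {eps, kappa, mu}.
Backdoor paths from lam to eta:
  P1: lam <- kappa -> eta
  P2: lam <- eps -> alpha <- eta
The empty set is not sufficient: P1 (lam <- kappa -> eta) has no collider blocking it and no conditioned non-collider, so it is open.
Try {kappa}:
  P1: blocked at fork node kappa ∈ conditioning set.
  P2: blocked at collider alpha (neither it nor any descendant is in the conditioning set).
{kappa} contains no descendant of lam and blocks every backdoor path.
No other singleton works — e.g. {eps} leaves P1 open — so {kappa} is the unique smallest valid adjustment set.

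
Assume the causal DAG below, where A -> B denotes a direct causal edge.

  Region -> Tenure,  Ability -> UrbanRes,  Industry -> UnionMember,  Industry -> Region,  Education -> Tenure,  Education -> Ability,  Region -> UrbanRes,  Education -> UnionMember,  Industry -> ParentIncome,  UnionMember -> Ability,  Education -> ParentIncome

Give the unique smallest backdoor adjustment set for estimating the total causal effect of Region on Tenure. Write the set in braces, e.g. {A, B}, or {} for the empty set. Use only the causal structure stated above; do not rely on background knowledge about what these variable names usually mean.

Variables eligible for adjustment (non-descendants of Region, excluding Region and Tenure): {Ability, Education, Industry, ParentIncome, UnionMember}.
Backdoor paths from Region to Tenure:
  P1: Region <- Industry -> UnionMember <- Education -> Tenure
  P2: Region <- Industry -> UnionMember -> Ability <- Education -> Tenure
  P3: Region <- Industry -> ParentIncome <- Education -> Tenure
Each backdoor path contains an unconditioned collider, so every path is already blocked with the empty conditioning set:
  P1: blocked at collider UnionMember (neither it nor any descendant is in the conditioning set).
  P2: blocked at collider Ability (neither it nor any descendant is in the conditioning set).
  P3: blocked at collider ParentIncome (neither it nor any descendant is in the conditioning set).
The empty set is therefore the unique smallest valid set.

{}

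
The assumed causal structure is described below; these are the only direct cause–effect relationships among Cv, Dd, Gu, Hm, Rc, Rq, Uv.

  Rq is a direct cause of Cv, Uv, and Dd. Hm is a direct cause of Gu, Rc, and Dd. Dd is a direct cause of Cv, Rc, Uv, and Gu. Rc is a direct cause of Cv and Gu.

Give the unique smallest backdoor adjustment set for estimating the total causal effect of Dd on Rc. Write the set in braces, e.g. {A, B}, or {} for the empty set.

Variables eligible for adjustment (non-descendants of Dd, excluding Dd and Rc): {Hm, Rq}.
Backdoor paths from Dd to Rc:
  P1: Dd <- Hm -> Rc
  P2: Dd <- Hm -> Gu <- Rc
  P3: Dd <- Rq -> Cv <- Rc
The empty set is not sufficient: P1 (Dd <- Hm -> Rc) has no collider blocking it and no conditioned non-collider, so it is open.
Try {Hm}:
  P1: blocked at fork node Hm ∈ conditioning set.
  P2: blocked at fork node Hm ∈ conditioning set.
  P3: blocked at collider Cv (neither it nor any descendant is in the conditioning set).
{Hm} contains no descendant of Dd and blocks every backdoor path.
No other singleton works — e.g. {Rq} leaves P1 open — so {Hm} is the unique smallest valid adjustment set.

{Hm}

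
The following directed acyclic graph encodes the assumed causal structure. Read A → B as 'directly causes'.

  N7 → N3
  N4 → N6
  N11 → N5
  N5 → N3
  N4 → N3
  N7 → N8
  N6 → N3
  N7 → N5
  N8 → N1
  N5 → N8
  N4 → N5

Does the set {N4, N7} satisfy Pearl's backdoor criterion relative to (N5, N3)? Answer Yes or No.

Backdoor paths from N5 to N3 (paths whose first edge points into N5):
  P1: N5 <- N4 -> N6 -> N3
  P2: N5 <- N4 -> N3
  P3: N5 <- N7 -> N3
Condition 1 (no descendant of N5 in the set): holds — descendants of N5 are {N1, N3, N8}; none are in {N4, N7}.
Condition 2 (every backdoor path blocked by {N4, N7}):
  P1: blocked at fork node N4 ∈ conditioning set.
  P2: blocked at fork node N4 ∈ conditioning set.
  P3: blocked at fork node N7 ∈ conditioning set.
{N4, N7} satisfies the backdoor criterion.

Yes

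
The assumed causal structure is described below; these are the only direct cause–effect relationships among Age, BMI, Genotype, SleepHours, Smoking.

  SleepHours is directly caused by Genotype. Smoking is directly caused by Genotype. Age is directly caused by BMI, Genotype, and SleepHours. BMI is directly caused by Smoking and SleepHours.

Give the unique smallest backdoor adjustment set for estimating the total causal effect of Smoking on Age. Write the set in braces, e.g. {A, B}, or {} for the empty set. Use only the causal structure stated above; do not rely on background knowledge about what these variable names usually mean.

{Genotype}

Variables eligible for adjustment (non-descendants of Smoking, excluding Smoking and Age): {Genotype, SleepHours}.
Backdoor paths from Smoking to Age:
  P1: Smoking <- Genotype -> SleepHours -> BMI -> Age
  P2: Smoking <- Genotype -> SleepHours -> Age
  P3: Smoking <- Genotype -> Age
The empty set is not sufficient: P1 (Smoking <- Genotype -> SleepHours -> BMI -> Age) has no collider blocking it and no conditioned non-collider, so it is open.
Try {Genotype}:
  P1: blocked at fork node Genotype ∈ conditioning set.
  P2: blocked at fork node Genotype ∈ conditioning set.
  P3: blocked at fork node Genotype ∈ conditioning set.
{Genotype} contains no descendant of Smoking and blocks every backdoor path.
No other singleton works — e.g. {SleepHours} leaves P3 open — so {Genotype} is the unique smallest valid adjustment set.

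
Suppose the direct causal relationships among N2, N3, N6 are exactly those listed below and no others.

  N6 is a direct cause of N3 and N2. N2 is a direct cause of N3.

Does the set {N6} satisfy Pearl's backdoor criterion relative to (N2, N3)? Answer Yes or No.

Backdoor paths from N2 to N3 (paths whose first edge points into N2):
  P1: N2 <- N6 -> N3
Condition 1 (no descendant of N2 in the set): holds — descendants of N2 are {N3}; none are in {N6}.
Condition 2 (every backdoor path blocked by {N6}):
  P1: blocked at fork node N6 ∈ conditioning set.
{N6} satisfies the backdoor criterion.

Yes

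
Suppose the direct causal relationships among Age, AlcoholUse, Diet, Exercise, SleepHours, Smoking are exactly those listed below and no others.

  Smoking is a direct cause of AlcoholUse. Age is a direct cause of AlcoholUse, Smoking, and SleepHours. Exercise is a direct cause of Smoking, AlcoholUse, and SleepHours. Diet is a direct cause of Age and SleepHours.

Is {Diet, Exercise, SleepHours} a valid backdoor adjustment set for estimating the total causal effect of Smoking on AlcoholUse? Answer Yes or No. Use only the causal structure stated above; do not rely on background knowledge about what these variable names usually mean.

Backdoor paths from Smoking to AlcoholUse (paths whose first edge points into Smoking):
  P1: Smoking <- Age <- Diet -> SleepHours <- Exercise -> AlcoholUse
  P2: Smoking <- Age -> AlcoholUse
  P3: Smoking <- Age -> SleepHours <- Exercise -> AlcoholUse
  P4: Smoking <- Exercise -> AlcoholUse
  P5: Smoking <- Exercise -> SleepHours <- Diet -> Age -> AlcoholUse
  P6: Smoking <- Exercise -> SleepHours <- Age -> AlcoholUse
Condition 1 (no descendant of Smoking in the set): holds — descendants of Smoking are {AlcoholUse}; none are in {Diet, Exercise, SleepHours}.
Condition 2 (every backdoor path blocked by {Diet, Exercise, SleepHours}):
  P1: blocked at fork node Diet ∈ conditioning set.
  P2: open — no interior node is in the conditioning set.
  P3: blocked at fork node Exercise ∈ conditioning set.
  P4: blocked at fork node Exercise ∈ conditioning set.
  P5: blocked at fork node Exercise ∈ conditioning set.
  P6: blocked at fork node Exercise ∈ conditioning set.
{Diet, Exercise, SleepHours} does not satisfy the backdoor criterion.

No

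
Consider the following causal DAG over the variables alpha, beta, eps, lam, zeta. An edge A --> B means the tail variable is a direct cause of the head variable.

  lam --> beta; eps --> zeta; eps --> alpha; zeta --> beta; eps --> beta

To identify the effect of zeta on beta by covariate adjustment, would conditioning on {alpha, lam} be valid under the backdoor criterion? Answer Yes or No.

No

Backdoor paths from zeta to beta (paths whose first edge points into zeta):
  P1: zeta <- eps -> beta
Condition 1 (no descendant of zeta in the set): holds — descendants of zeta are {beta}; none are in {alpha, lam}.
Condition 2 (every backdoor path blocked by {alpha, lam}):
  P1: open — no interior node is in the conditioning set.
{alpha, lam} does not satisfy the backdoor criterion.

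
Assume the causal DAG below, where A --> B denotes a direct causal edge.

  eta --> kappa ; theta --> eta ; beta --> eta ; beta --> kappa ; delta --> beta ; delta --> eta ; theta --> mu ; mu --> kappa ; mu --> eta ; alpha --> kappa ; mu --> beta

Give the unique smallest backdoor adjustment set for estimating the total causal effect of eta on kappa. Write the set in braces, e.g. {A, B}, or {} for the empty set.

Variables eligible for adjustment (non-descendants of eta, excluding eta and kappa): {alpha, beta, delta, mu, theta}.
Backdoor paths from eta to kappa:
  P1: eta <- theta -> mu -> beta -> kappa
  P2: eta <- theta -> mu -> kappa
  P3: eta <- delta -> beta <- mu -> kappa
  P4: eta <- delta -> beta -> kappa
  P5: eta <- mu -> beta -> kappa
  P6: eta <- mu -> kappa
  P7: eta <- beta <- mu -> kappa
  P8: eta <- beta -> kappa
The empty set is not sufficient: P1 (eta <- theta -> mu -> beta -> kappa) has no collider blocking it and no conditioned non-collider, so it is open.
Try {beta, mu}:
  P1: blocked at chain node mu ∈ conditioning set.
  P2: blocked at chain node mu ∈ conditioning set.
  P3: blocked at fork node mu ∈ conditioning set.
  P4: blocked at chain node beta ∈ conditioning set.
  P5: blocked at fork node mu ∈ conditioning set.
  P6: blocked at fork node mu ∈ conditioning set.
  P7: blocked at chain node beta ∈ conditioning set.
  P8: blocked at fork node beta ∈ conditioning set.
{beta, mu} contains no descendant of eta and blocks every backdoor path.
Every element of {beta, mu} is needed (dropping beta leaves P4 open; dropping mu leaves P2 open), so no proper subset is valid.
Among all size-2 subsets of the eligible variables, only {beta, mu} blocks every backdoor path, so it is the unique smallest valid adjustment set.

{beta, mu}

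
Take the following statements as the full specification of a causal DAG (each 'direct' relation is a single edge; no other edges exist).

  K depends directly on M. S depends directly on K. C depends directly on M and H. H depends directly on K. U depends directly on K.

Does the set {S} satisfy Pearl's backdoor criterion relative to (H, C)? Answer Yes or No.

Backdoor paths from H to C (paths whose first edge points into H):
  P1: H <- K <- M -> C
Condition 1 (no descendant of H in the set): holds — descendants of H are {C}; none are in {S}.
Condition 2 (every backdoor path blocked by {S}):
  P1: open — no interior node is in the conditioning set.
{S} does not satisfy the backdoor criterion.

No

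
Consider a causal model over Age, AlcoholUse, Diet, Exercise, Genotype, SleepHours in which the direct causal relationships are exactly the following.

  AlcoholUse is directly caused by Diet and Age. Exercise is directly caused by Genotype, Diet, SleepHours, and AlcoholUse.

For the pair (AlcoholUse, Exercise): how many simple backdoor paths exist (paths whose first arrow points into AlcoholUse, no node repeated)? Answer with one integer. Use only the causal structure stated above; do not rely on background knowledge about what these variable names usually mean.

A backdoor path from AlcoholUse to Exercise is any simple undirected path whose first edge points into AlcoholUse (i.e. leaves AlcoholUse via a parent).
Parents of AlcoholUse: {Age, Diet}.
Enumerating:
  P1: AlcoholUse <- Diet -> Exercise
That exhausts the simple backdoor paths. Count: 1.

1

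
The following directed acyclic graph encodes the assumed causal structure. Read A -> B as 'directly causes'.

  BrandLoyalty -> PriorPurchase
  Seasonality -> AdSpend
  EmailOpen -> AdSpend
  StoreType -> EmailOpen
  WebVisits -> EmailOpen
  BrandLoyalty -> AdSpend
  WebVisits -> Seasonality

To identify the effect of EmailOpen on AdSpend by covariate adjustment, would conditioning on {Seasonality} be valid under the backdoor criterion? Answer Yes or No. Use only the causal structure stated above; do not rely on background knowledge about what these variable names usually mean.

Yes

Backdoor paths from EmailOpen to AdSpend (paths whose first edge points into EmailOpen):
  P1: EmailOpen <- WebVisits -> Seasonality -> AdSpend
Condition 1 (no descendant of EmailOpen in the set): holds — descendants of EmailOpen are {AdSpend}; none are in {Seasonality}.
Condition 2 (every backdoor path blocked by {Seasonality}):
  P1: blocked at chain node Seasonality ∈ conditioning set.
{Seasonality} satisfies the backdoor criterion.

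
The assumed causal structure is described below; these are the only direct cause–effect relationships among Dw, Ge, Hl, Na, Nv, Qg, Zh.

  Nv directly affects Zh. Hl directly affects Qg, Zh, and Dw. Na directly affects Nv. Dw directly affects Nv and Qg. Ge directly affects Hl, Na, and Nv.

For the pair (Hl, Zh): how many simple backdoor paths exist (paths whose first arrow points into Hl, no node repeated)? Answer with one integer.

A backdoor path from Hl to Zh is any simple undirected path whose first edge points into Hl (i.e. leaves Hl via a parent).
Parents of Hl: {Ge}.
Enumerating:
  P1: Hl <- Ge -> Na -> Nv -> Zh
  P2: Hl <- Ge -> Nv -> Zh
That exhausts the simple backdoor paths. Count: 2.

2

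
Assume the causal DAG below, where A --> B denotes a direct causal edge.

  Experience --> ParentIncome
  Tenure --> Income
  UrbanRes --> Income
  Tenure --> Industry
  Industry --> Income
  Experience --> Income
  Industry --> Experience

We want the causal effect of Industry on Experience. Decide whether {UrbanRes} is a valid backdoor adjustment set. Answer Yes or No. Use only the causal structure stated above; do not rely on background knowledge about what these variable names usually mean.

Backdoor paths from Industry to Experience (paths whose first edge points into Industry):
  P1: Industry <- Tenure -> Income <- Experience
Condition 1 (no descendant of Industry in the set): holds — descendants of Industry are {Experience, Income, ParentIncome}; none are in {UrbanRes}.
Condition 2 (every backdoor path blocked by {UrbanRes}):
  P1: blocked at collider Income (neither it nor any descendant is in the conditioning set).
{UrbanRes} satisfies the backdoor criterion.

Yes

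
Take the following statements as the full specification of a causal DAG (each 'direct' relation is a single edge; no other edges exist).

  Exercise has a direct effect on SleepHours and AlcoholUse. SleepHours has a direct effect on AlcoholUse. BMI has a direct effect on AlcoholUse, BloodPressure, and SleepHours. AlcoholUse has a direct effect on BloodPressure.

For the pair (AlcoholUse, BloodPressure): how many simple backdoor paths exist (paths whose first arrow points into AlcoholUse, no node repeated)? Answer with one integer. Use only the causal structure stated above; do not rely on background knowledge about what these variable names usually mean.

A backdoor path from AlcoholUse to BloodPressure is any simple undirected path whose first edge points into AlcoholUse (i.e. leaves AlcoholUse via a parent).
Parents of AlcoholUse: {BMI, Exercise, SleepHours}.
Enumerating:
  P1: AlcoholUse <- Exercise -> SleepHours <- BMI -> BloodPressure
  P2: AlcoholUse <- BMI -> BloodPressure
  P3: AlcoholUse <- SleepHours <- BMI -> BloodPressure
That exhausts the simple backdoor paths. Count: 3.

3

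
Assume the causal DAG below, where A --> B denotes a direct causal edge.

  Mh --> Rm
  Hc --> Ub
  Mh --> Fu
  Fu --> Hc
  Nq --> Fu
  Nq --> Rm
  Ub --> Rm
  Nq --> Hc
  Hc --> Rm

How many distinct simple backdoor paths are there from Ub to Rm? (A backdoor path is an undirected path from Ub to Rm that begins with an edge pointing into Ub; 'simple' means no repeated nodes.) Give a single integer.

5

A backdoor path from Ub to Rm is any simple undirected path whose first edge points into Ub (i.e. leaves Ub via a parent).
Parents of Ub: {Hc}.
Enumerating:
  P1: Ub <- Hc <- Nq -> Fu <- Mh -> Rm
  P2: Ub <- Hc <- Nq -> Rm
  P3: Ub <- Hc <- Fu <- Nq -> Rm
  P4: Ub <- Hc <- Fu <- Mh -> Rm
  P5: Ub <- Hc -> Rm
That exhausts the simple backdoor paths. Count: 5.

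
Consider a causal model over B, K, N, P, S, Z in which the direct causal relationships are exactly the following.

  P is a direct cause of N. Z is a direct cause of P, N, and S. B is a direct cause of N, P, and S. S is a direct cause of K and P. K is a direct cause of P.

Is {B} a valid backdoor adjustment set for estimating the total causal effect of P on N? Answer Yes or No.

No

Backdoor paths from P to N (paths whose first edge points into P):
  P1: P <- B -> S <- Z -> N
  P2: P <- B -> N
  P3: P <- Z -> S <- B -> N
  P4: P <- Z -> N
  P5: P <- S <- B -> N
  P6: P <- S <- Z -> N
  P7: P <- K <- S <- B -> N
  P8: P <- K <- S <- Z -> N
Condition 1 (no descendant of P in the set): holds — descendants of P are {N}; none are in {B}.
Condition 2 (every backdoor path blocked by {B}):
  P1: blocked at fork node B ∈ conditioning set.
  P2: blocked at fork node B ∈ conditioning set.
  P3: blocked at collider S (neither it nor any descendant is in the conditioning set).
  P4: open — no interior node is in the conditioning set.
  P5: blocked at fork node B ∈ conditioning set.
  P6: open — no interior node is in the conditioning set.
  P7: blocked at fork node B ∈ conditioning set.
  P8: open — no interior node is in the conditioning set.
{B} does not satisfy the backdoor criterion.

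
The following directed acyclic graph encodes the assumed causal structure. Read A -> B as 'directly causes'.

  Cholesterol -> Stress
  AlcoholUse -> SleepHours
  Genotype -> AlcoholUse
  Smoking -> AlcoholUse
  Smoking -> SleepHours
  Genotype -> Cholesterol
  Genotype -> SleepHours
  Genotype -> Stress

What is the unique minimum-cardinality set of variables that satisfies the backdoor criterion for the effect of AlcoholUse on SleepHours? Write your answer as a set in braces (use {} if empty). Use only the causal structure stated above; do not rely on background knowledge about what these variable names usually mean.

{Genotype, Smoking}

Variables eligible for adjustment (non-descendants of AlcoholUse, excluding AlcoholUse and SleepHours): {Cholesterol, Genotype, Smoking, Stress}.
Backdoor paths from AlcoholUse to SleepHours:
  P1: AlcoholUse <- Smoking -> SleepHours
  P2: AlcoholUse <- Genotype -> SleepHours
The empty set is not sufficient: P1 (AlcoholUse <- Smoking -> SleepHours) has no collider blocking it and no conditioned non-collider, so it is open.
Try {Genotype, Smoking}:
  P1: blocked at fork node Smoking ∈ conditioning set.
  P2: blocked at fork node Genotype ∈ conditioning set.
{Genotype, Smoking} contains no descendant of AlcoholUse and blocks every backdoor path.
Every element of {Genotype, Smoking} is needed (dropping Genotype leaves P2 open; dropping Smoking leaves P1 open), so no proper subset is valid.
Among all size-2 subsets of the eligible variables, only {Genotype, Smoking} blocks every backdoor path, so it is the unique smallest valid adjustment set.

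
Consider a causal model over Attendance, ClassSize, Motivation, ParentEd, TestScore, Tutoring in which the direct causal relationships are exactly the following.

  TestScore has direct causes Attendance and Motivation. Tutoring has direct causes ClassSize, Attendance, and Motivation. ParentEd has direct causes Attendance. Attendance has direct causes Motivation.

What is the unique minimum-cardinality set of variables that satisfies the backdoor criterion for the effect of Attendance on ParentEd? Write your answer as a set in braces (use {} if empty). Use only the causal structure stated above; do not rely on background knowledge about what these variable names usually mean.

{}

Variables eligible for adjustment (non-descendants of Attendance, excluding Attendance and ParentEd): {ClassSize, Motivation}.
Backdoor paths from Attendance to ParentEd:
  (none)
With no backdoor paths the empty set already satisfies the criterion, and it is trivially minimal.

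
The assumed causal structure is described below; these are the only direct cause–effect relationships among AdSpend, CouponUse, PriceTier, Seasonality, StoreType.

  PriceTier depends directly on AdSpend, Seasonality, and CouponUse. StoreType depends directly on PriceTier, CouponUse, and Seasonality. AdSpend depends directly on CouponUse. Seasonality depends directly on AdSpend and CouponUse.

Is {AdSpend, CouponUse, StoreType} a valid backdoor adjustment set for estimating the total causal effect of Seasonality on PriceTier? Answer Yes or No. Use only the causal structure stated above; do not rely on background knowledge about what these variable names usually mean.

No

Backdoor paths from Seasonality to PriceTier (paths whose first edge points into Seasonality):
  P1: Seasonality <- CouponUse -> AdSpend -> PriceTier
  P2: Seasonality <- CouponUse -> PriceTier
  P3: Seasonality <- CouponUse -> StoreType <- PriceTier
  P4: Seasonality <- AdSpend <- CouponUse -> PriceTier
  P5: Seasonality <- AdSpend <- CouponUse -> StoreType <- PriceTier
  P6: Seasonality <- AdSpend -> PriceTier
Condition 1 (no descendant of Seasonality in the set): FAILS — StoreType is a descendant of Seasonality.
Condition 2 (every backdoor path blocked by {AdSpend, CouponUse, StoreType}):
  P1: blocked at fork node CouponUse ∈ conditioning set.
  P2: blocked at fork node CouponUse ∈ conditioning set.
  P3: blocked at fork node CouponUse ∈ conditioning set.
  P4: blocked at chain node AdSpend ∈ conditioning set.
  P5: blocked at chain node AdSpend ∈ conditioning set.
  P6: blocked at fork node AdSpend ∈ conditioning set.
{AdSpend, CouponUse, StoreType} does not satisfy the backdoor criterion.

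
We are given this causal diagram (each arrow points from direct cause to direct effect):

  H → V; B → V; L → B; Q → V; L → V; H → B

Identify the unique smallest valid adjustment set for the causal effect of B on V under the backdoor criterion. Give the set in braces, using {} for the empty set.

{H, L}

Variables eligible for adjustment (non-descendants of B, excluding B and V): {H, L, Q}.
Backdoor paths from B to V:
  P1: B <- L -> V
  P2: B <- H -> V
The empty set is not sufficient: P1 (B <- L -> V) has no collider blocking it and no conditioned non-collider, so it is open.
Try {H, L}:
  P1: blocked at fork node L ∈ conditioning set.
  P2: blocked at fork node H ∈ conditioning set.
{H, L} contains no descendant of B and blocks every backdoor path.
Every element of {H, L} is needed (dropping H leaves P2 open; dropping L leaves P1 open), so no proper subset is valid.
Among all size-2 subsets of the eligible variables, only {H, L} blocks every backdoor path, so it is the unique smallest valid adjustment set.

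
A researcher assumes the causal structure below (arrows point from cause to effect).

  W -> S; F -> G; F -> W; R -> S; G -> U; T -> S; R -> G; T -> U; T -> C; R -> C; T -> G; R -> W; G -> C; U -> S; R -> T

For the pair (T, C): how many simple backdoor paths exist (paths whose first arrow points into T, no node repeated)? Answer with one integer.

6

A backdoor path from T to C is any simple undirected path whose first edge points into T (i.e. leaves T via a parent).
Parents of T: {R}.
Enumerating:
  P1: T <- R -> W <- F -> G -> C
  P2: T <- R -> W -> S <- U <- G -> C
  P3: T <- R -> G -> C
  P4: T <- R -> S <- W <- F -> G -> C
  P5: T <- R -> S <- U <- G -> C
  P6: T <- R -> C
That exhausts the simple backdoor paths. Count: 6.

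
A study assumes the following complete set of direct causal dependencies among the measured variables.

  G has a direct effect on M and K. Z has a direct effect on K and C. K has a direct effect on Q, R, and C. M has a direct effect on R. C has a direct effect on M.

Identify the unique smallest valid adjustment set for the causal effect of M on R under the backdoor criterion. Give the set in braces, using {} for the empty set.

Variables eligible for adjustment (non-descendants of M, excluding M and R): {C, G, K, Q, Z}.
Backdoor paths from M to R:
  P1: M <- G -> K -> R
  P2: M <- C <- Z -> K -> R
  P3: M <- C <- K -> R
The empty set is not sufficient: P1 (M <- G -> K -> R) has no collider blocking it and no conditioned non-collider, so it is open.
Try {K}:
  P1: blocked at chain node K ∈ conditioning set.
  P2: blocked at chain node K ∈ conditioning set.
  P3: blocked at fork node K ∈ conditioning set.
{K} contains no descendant of M and blocks every backdoor path.
No other singleton works — e.g. {G} leaves P2 open — so {K} is the unique smallest valid adjustment set.

{K}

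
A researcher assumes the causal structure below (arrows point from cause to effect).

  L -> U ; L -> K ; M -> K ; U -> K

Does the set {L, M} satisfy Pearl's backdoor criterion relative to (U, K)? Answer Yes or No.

Yes

Backdoor paths from U to K (paths whose first edge points into U):
  P1: U <- L -> K
Condition 1 (no descendant of U in the set): holds — descendants of U are {K}; none are in {L, M}.
Condition 2 (every backdoor path blocked by {L, M}):
  P1: blocked at fork node L ∈ conditioning set.
{L, M} satisfies the backdoor criterion.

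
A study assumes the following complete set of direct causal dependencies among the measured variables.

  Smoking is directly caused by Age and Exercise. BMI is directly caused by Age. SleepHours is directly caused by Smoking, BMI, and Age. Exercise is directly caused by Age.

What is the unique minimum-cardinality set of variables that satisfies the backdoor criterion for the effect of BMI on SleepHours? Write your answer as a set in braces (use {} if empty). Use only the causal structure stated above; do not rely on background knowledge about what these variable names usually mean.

{Age}

Variables eligible for adjustment (non-descendants of BMI, excluding BMI and SleepHours): {Age, Exercise, Smoking}.
Backdoor paths from BMI to SleepHours:
  P1: BMI <- Age -> Exercise -> Smoking -> SleepHours
  P2: BMI <- Age -> Smoking -> SleepHours
  P3: BMI <- Age -> SleepHours
The empty set is not sufficient: P1 (BMI <- Age -> Exercise -> Smoking -> SleepHours) has no collider blocking it and no conditioned non-collider, so it is open.
Try {Age}:
  P1: blocked at fork node Age ∈ conditioning set.
  P2: blocked at fork node Age ∈ conditioning set.
  P3: blocked at fork node Age ∈ conditioning set.
{Age} contains no descendant of BMI and blocks every backdoor path.
No other singleton works — e.g. {Exercise} leaves P2 open — so {Age} is the unique smallest valid adjustment set.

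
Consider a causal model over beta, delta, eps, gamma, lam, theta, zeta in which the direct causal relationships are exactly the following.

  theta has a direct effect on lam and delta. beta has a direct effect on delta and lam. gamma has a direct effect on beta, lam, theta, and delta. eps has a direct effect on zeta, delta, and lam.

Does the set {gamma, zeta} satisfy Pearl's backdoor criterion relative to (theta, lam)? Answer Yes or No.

Backdoor paths from theta to lam (paths whose first edge points into theta):
  P1: theta <- gamma -> beta -> lam
  P2: theta <- gamma -> beta -> delta <- eps -> lam
  P3: theta <- gamma -> lam
  P4: theta <- gamma -> delta <- eps -> lam
  P5: theta <- gamma -> delta <- beta -> lam
Condition 1 (no descendant of theta in the set): holds — descendants of theta are {delta, lam}; none are in {gamma, zeta}.
Condition 2 (every backdoor path blocked by {gamma, zeta}):
  P1: blocked at fork node gamma ∈ conditioning set.
  P2: blocked at fork node gamma ∈ conditioning set.
  P3: blocked at fork node gamma ∈ conditioning set.
  P4: blocked at fork node gamma ∈ conditioning set.
  P5: blocked at fork node gamma ∈ conditioning set.
{gamma, zeta} satisfies the backdoor criterion.

Yes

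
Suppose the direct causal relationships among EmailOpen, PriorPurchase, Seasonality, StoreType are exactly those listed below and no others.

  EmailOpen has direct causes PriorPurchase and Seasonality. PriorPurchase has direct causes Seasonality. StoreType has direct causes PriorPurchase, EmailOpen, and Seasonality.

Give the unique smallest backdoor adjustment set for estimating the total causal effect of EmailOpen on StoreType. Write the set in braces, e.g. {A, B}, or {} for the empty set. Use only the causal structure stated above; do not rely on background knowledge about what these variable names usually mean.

{PriorPurchase, Seasonality}

Variables eligible for adjustment (non-descendants of EmailOpen, excluding EmailOpen and StoreType): {PriorPurchase, Seasonality}.
Backdoor paths from EmailOpen to StoreType:
  P1: EmailOpen <- Seasonality -> PriorPurchase -> StoreType
  P2: EmailOpen <- Seasonality -> StoreType
  P3: EmailOpen <- PriorPurchase <- Seasonality -> StoreType
  P4: EmailOpen <- PriorPurchase -> StoreType
The empty set is not sufficient: P1 (EmailOpen <- Seasonality -> PriorPurchase -> StoreType) has no collider blocking it and no conditioned non-collider, so it is open.
Try {PriorPurchase, Seasonality}:
  P1: blocked at fork node Seasonality ∈ conditioning set.
  P2: blocked at fork node Seasonality ∈ conditioning set.
  P3: blocked at chain node PriorPurchase ∈ conditioning set.
  P4: blocked at fork node PriorPurchase ∈ conditioning set.
{PriorPurchase, Seasonality} contains no descendant of EmailOpen and blocks every backdoor path.
Every element of {PriorPurchase, Seasonality} is needed (dropping PriorPurchase leaves P4 open; dropping Seasonality leaves P2 open), so no proper subset is valid.
Among all size-2 subsets of the eligible variables, only {PriorPurchase, Seasonality} blocks every backdoor path, so it is the unique smallest valid adjustment set.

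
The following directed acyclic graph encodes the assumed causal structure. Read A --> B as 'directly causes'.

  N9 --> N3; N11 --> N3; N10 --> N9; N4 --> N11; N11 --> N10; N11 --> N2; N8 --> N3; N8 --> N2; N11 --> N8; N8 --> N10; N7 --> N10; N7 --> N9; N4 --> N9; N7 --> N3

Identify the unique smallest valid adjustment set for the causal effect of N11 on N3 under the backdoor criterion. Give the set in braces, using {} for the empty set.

{N4}

Variables eligible for adjustment (non-descendants of N11, excluding N11 and N3): {N4, N7}.
Backdoor paths from N11 to N3:
  P1: N11 <- N4 -> N9 <- N7 -> N10 <- N8 -> N3
  P2: N11 <- N4 -> N9 <- N7 -> N3
  P3: N11 <- N4 -> N9 <- N10 <- N8 -> N3
  P4: N11 <- N4 -> N9 <- N10 <- N7 -> N3
  P5: N11 <- N4 -> N9 -> N3
The empty set is not sufficient: P5 (N11 <- N4 -> N9 -> N3) has no collider blocking it and no conditioned non-collider, so it is open.
Try {N4}:
  P1: blocked at fork node N4 ∈ conditioning set.
  P2: blocked at fork node N4 ∈ conditioning set.
  P3: blocked at fork node N4 ∈ conditioning set.
  P4: blocked at fork node N4 ∈ conditioning set.
  P5: blocked at fork node N4 ∈ conditioning set.
{N4} contains no descendant of N11 and blocks every backdoor path.
No other singleton works — e.g. {N7} leaves P5 open — so {N4} is the unique smallest valid adjustment set.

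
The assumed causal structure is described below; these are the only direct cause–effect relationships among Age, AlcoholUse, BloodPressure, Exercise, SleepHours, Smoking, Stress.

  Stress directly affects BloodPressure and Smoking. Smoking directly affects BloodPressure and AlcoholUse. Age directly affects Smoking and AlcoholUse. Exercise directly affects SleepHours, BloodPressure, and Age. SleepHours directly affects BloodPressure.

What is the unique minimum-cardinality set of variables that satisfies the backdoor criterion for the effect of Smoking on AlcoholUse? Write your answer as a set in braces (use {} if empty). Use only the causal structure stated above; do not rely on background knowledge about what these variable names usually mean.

{Age}

Variables eligible for adjustment (non-descendants of Smoking, excluding Smoking and AlcoholUse): {Age, Exercise, SleepHours, Stress}.
Backdoor paths from Smoking to AlcoholUse:
  P1: Smoking <- Stress -> BloodPressure <- Exercise -> Age -> AlcoholUse
  P2: Smoking <- Stress -> BloodPressure <- SleepHours <- Exercise -> Age -> AlcoholUse
  P3: Smoking <- Age -> AlcoholUse
The empty set is not sufficient: P3 (Smoking <- Age -> AlcoholUse) has no collider blocking it and no conditioned non-collider, so it is open.
Try {Age}:
  P1: blocked at collider BloodPressure (neither it nor any descendant is in the conditioning set).
  P2: blocked at collider BloodPressure (neither it nor any descendant is in the conditioning set).
  P3: blocked at fork node Age ∈ conditioning set.
{Age} contains no descendant of Smoking and blocks every backdoor path.
No other singleton works — e.g. {Exercise} leaves P3 open — so {Age} is the unique smallest valid adjustment set.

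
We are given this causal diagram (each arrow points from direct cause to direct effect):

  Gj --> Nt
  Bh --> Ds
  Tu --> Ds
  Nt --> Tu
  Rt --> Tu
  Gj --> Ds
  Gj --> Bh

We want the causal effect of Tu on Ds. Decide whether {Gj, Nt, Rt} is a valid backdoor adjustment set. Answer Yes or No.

Backdoor paths from Tu to Ds (paths whose first edge points into Tu):
  P1: Tu <- Nt <- Gj -> Bh -> Ds
  P2: Tu <- Nt <- Gj -> Ds
Condition 1 (no descendant of Tu in the set): holds — descendants of Tu are {Ds}; none are in {Gj, Nt, Rt}.
Condition 2 (every backdoor path blocked by {Gj, Nt, Rt}):
  P1: blocked at chain node Nt ∈ conditioning set.
  P2: blocked at chain node Nt ∈ conditioning set.
{Gj, Nt, Rt} satisfies the backdoor criterion.

Yes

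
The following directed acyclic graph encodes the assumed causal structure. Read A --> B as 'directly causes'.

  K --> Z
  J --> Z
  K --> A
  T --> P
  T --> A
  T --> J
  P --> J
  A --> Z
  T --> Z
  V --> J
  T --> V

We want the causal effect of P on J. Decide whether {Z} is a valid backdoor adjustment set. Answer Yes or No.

Backdoor paths from P to J (paths whose first edge points into P):
  P1: P <- T -> V -> J
  P2: P <- T -> A <- K -> Z <- J
  P3: P <- T -> A -> Z <- J
  P4: P <- T -> J
  P5: P <- T -> Z <- J
Condition 1 (no descendant of P in the set): FAILS — Z is a descendant of P.
Condition 2 (every backdoor path blocked by {Z}):
  P1: open — no interior node is in the conditioning set.
  P2: open — collider(s) A, Z are conditioned on (or have a conditioned descendant) and no non-collider on the path is in the set.
  P3: open — collider(s) Z are conditioned on (or have a conditioned descendant) and no non-collider on the path is in the set.
  P4: open — no interior node is in the conditioning set.
  P5: open — collider(s) Z are conditioned on (or have a conditioned descendant) and no non-collider on the path is in the set.
{Z} does not satisfy the backdoor criterion.

No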